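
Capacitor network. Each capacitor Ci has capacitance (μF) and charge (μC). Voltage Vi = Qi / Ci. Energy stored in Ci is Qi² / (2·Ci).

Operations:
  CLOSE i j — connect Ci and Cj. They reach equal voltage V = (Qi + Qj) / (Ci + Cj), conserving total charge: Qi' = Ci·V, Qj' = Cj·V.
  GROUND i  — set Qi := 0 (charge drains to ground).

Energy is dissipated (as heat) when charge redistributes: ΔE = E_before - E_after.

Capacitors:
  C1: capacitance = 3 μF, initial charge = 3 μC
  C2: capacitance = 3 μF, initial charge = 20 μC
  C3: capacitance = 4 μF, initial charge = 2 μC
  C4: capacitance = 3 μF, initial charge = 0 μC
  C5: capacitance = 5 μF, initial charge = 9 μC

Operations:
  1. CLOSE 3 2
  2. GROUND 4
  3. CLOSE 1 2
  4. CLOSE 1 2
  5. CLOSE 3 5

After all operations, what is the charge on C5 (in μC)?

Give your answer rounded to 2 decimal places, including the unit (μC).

Answer: 11.98 μC

Derivation:
Initial: C1(3μF, Q=3μC, V=1.00V), C2(3μF, Q=20μC, V=6.67V), C3(4μF, Q=2μC, V=0.50V), C4(3μF, Q=0μC, V=0.00V), C5(5μF, Q=9μC, V=1.80V)
Op 1: CLOSE 3-2: Q_total=22.00, C_total=7.00, V=3.14; Q3=12.57, Q2=9.43; dissipated=32.595
Op 2: GROUND 4: Q4=0; energy lost=0.000
Op 3: CLOSE 1-2: Q_total=12.43, C_total=6.00, V=2.07; Q1=6.21, Q2=6.21; dissipated=3.444
Op 4: CLOSE 1-2: Q_total=12.43, C_total=6.00, V=2.07; Q1=6.21, Q2=6.21; dissipated=0.000
Op 5: CLOSE 3-5: Q_total=21.57, C_total=9.00, V=2.40; Q3=9.59, Q5=11.98; dissipated=2.004
Final charges: Q1=6.21, Q2=6.21, Q3=9.59, Q4=0.00, Q5=11.98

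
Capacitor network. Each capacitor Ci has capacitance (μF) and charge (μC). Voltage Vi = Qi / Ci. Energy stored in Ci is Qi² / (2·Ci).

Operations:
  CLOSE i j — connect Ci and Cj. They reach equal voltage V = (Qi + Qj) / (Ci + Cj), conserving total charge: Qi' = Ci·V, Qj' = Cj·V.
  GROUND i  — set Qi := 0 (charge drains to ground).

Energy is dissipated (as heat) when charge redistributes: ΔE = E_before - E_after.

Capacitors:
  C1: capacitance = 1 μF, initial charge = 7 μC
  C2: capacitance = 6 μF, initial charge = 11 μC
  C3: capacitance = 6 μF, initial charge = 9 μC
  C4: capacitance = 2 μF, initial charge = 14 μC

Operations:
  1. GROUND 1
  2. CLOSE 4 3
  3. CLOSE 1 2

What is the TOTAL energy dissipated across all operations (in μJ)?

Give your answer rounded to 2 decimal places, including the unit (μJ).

Answer: 48.63 μJ

Derivation:
Initial: C1(1μF, Q=7μC, V=7.00V), C2(6μF, Q=11μC, V=1.83V), C3(6μF, Q=9μC, V=1.50V), C4(2μF, Q=14μC, V=7.00V)
Op 1: GROUND 1: Q1=0; energy lost=24.500
Op 2: CLOSE 4-3: Q_total=23.00, C_total=8.00, V=2.88; Q4=5.75, Q3=17.25; dissipated=22.688
Op 3: CLOSE 1-2: Q_total=11.00, C_total=7.00, V=1.57; Q1=1.57, Q2=9.43; dissipated=1.440
Total dissipated: 48.628 μJ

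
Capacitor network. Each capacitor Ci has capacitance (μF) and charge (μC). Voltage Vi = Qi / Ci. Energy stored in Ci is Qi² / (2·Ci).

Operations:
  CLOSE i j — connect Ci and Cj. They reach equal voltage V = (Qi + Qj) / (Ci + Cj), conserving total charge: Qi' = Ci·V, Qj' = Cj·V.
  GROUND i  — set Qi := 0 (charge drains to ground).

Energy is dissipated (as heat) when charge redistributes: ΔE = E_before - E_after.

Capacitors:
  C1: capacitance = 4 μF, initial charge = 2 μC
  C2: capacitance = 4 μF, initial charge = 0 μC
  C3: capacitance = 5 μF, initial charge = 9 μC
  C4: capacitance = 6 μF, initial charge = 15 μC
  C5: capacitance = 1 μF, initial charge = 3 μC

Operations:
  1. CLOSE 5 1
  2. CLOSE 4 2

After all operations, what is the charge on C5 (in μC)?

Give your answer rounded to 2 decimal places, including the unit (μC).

Initial: C1(4μF, Q=2μC, V=0.50V), C2(4μF, Q=0μC, V=0.00V), C3(5μF, Q=9μC, V=1.80V), C4(6μF, Q=15μC, V=2.50V), C5(1μF, Q=3μC, V=3.00V)
Op 1: CLOSE 5-1: Q_total=5.00, C_total=5.00, V=1.00; Q5=1.00, Q1=4.00; dissipated=2.500
Op 2: CLOSE 4-2: Q_total=15.00, C_total=10.00, V=1.50; Q4=9.00, Q2=6.00; dissipated=7.500
Final charges: Q1=4.00, Q2=6.00, Q3=9.00, Q4=9.00, Q5=1.00

Answer: 1.00 μC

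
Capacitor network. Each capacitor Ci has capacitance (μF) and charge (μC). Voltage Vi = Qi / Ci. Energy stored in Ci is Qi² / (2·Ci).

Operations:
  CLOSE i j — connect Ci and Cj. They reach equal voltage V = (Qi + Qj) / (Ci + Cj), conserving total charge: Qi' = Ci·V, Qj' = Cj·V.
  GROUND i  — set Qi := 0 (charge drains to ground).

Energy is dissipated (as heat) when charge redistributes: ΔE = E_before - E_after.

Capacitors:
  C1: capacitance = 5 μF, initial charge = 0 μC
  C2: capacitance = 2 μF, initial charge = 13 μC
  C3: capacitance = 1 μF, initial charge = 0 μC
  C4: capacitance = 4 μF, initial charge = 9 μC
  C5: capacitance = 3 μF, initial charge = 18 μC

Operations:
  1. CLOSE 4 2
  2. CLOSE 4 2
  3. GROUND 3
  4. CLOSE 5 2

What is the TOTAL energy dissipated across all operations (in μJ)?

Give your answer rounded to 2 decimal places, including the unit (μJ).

Initial: C1(5μF, Q=0μC, V=0.00V), C2(2μF, Q=13μC, V=6.50V), C3(1μF, Q=0μC, V=0.00V), C4(4μF, Q=9μC, V=2.25V), C5(3μF, Q=18μC, V=6.00V)
Op 1: CLOSE 4-2: Q_total=22.00, C_total=6.00, V=3.67; Q4=14.67, Q2=7.33; dissipated=12.042
Op 2: CLOSE 4-2: Q_total=22.00, C_total=6.00, V=3.67; Q4=14.67, Q2=7.33; dissipated=0.000
Op 3: GROUND 3: Q3=0; energy lost=0.000
Op 4: CLOSE 5-2: Q_total=25.33, C_total=5.00, V=5.07; Q5=15.20, Q2=10.13; dissipated=3.267
Total dissipated: 15.308 μJ

Answer: 15.31 μJ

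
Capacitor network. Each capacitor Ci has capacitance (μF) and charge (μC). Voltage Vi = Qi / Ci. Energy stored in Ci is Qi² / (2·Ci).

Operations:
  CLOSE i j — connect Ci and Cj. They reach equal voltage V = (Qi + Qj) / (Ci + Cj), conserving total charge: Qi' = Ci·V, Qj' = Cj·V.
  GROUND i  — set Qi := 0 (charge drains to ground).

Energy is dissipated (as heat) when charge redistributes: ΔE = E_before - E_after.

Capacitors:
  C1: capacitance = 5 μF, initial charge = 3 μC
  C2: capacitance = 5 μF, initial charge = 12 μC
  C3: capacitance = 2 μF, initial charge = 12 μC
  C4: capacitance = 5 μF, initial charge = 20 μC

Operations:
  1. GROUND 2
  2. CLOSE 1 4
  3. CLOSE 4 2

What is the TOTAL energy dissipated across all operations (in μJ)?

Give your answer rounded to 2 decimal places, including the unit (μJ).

Initial: C1(5μF, Q=3μC, V=0.60V), C2(5μF, Q=12μC, V=2.40V), C3(2μF, Q=12μC, V=6.00V), C4(5μF, Q=20μC, V=4.00V)
Op 1: GROUND 2: Q2=0; energy lost=14.400
Op 2: CLOSE 1-4: Q_total=23.00, C_total=10.00, V=2.30; Q1=11.50, Q4=11.50; dissipated=14.450
Op 3: CLOSE 4-2: Q_total=11.50, C_total=10.00, V=1.15; Q4=5.75, Q2=5.75; dissipated=6.612
Total dissipated: 35.462 μJ

Answer: 35.46 μJ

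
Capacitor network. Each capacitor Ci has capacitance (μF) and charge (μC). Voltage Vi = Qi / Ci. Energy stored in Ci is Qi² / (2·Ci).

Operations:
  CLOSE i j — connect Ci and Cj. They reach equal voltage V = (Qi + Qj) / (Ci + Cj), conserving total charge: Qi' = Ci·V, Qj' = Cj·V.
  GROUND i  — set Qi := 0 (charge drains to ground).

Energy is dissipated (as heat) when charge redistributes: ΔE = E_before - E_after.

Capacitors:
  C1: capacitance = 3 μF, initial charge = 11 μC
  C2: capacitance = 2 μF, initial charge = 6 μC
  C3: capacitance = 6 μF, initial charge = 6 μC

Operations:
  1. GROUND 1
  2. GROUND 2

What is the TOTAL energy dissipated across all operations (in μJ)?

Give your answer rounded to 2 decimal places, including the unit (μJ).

Answer: 29.17 μJ

Derivation:
Initial: C1(3μF, Q=11μC, V=3.67V), C2(2μF, Q=6μC, V=3.00V), C3(6μF, Q=6μC, V=1.00V)
Op 1: GROUND 1: Q1=0; energy lost=20.167
Op 2: GROUND 2: Q2=0; energy lost=9.000
Total dissipated: 29.167 μJ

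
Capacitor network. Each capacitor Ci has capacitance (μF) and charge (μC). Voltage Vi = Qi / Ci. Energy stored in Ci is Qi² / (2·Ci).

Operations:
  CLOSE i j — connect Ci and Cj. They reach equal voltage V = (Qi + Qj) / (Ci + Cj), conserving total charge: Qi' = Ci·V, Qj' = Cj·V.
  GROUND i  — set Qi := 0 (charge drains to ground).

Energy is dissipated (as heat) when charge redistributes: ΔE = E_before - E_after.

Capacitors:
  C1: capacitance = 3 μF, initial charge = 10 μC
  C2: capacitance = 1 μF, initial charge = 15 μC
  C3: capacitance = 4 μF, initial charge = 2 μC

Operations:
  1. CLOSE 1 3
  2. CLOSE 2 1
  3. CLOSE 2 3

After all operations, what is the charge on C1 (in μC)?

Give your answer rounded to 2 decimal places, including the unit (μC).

Answer: 15.11 μC

Derivation:
Initial: C1(3μF, Q=10μC, V=3.33V), C2(1μF, Q=15μC, V=15.00V), C3(4μF, Q=2μC, V=0.50V)
Op 1: CLOSE 1-3: Q_total=12.00, C_total=7.00, V=1.71; Q1=5.14, Q3=6.86; dissipated=6.881
Op 2: CLOSE 2-1: Q_total=20.14, C_total=4.00, V=5.04; Q2=5.04, Q1=15.11; dissipated=66.191
Op 3: CLOSE 2-3: Q_total=11.89, C_total=5.00, V=2.38; Q2=2.38, Q3=9.51; dissipated=4.413
Final charges: Q1=15.11, Q2=2.38, Q3=9.51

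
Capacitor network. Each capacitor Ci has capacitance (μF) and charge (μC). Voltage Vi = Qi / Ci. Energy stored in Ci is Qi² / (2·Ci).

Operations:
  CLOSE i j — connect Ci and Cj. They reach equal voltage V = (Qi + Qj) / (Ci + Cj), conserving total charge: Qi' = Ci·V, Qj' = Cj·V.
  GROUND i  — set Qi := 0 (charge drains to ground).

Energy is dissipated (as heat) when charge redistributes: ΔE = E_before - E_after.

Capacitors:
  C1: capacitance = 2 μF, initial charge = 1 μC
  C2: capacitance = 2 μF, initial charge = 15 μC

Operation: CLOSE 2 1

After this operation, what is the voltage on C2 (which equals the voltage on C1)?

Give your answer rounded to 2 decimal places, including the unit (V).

Answer: 4.00 V

Derivation:
Initial: C1(2μF, Q=1μC, V=0.50V), C2(2μF, Q=15μC, V=7.50V)
Op 1: CLOSE 2-1: Q_total=16.00, C_total=4.00, V=4.00; Q2=8.00, Q1=8.00; dissipated=24.500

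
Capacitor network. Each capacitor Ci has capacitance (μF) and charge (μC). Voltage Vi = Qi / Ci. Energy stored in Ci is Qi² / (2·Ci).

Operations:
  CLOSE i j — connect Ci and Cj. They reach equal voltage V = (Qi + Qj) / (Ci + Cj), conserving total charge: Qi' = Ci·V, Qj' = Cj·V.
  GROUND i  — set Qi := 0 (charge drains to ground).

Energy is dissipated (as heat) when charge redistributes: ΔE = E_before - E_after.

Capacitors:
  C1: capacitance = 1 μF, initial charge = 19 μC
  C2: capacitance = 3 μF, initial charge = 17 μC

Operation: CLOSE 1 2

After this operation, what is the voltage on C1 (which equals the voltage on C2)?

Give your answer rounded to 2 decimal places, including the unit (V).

Answer: 9.00 V

Derivation:
Initial: C1(1μF, Q=19μC, V=19.00V), C2(3μF, Q=17μC, V=5.67V)
Op 1: CLOSE 1-2: Q_total=36.00, C_total=4.00, V=9.00; Q1=9.00, Q2=27.00; dissipated=66.667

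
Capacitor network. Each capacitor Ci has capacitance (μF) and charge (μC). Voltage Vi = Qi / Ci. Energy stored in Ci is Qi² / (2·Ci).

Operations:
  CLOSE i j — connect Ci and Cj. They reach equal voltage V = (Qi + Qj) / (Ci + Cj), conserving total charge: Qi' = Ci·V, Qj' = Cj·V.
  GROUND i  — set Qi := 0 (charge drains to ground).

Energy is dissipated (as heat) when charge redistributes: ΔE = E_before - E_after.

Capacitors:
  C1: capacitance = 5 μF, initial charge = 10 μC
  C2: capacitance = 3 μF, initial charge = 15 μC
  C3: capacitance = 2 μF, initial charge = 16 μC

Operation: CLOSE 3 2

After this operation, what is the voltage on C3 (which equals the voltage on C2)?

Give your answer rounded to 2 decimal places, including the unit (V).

Initial: C1(5μF, Q=10μC, V=2.00V), C2(3μF, Q=15μC, V=5.00V), C3(2μF, Q=16μC, V=8.00V)
Op 1: CLOSE 3-2: Q_total=31.00, C_total=5.00, V=6.20; Q3=12.40, Q2=18.60; dissipated=5.400

Answer: 6.20 V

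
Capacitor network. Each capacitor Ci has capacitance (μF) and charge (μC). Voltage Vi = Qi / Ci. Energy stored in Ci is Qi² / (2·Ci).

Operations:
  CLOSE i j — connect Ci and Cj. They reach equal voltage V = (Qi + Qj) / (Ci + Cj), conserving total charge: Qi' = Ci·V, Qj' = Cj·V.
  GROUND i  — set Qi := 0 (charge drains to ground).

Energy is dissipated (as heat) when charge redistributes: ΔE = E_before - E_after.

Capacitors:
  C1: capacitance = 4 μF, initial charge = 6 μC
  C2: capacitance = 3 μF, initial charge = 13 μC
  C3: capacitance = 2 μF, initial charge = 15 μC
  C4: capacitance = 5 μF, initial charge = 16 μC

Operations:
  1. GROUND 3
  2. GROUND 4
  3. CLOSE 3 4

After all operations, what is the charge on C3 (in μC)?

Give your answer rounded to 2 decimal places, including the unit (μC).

Answer: 0.00 μC

Derivation:
Initial: C1(4μF, Q=6μC, V=1.50V), C2(3μF, Q=13μC, V=4.33V), C3(2μF, Q=15μC, V=7.50V), C4(5μF, Q=16μC, V=3.20V)
Op 1: GROUND 3: Q3=0; energy lost=56.250
Op 2: GROUND 4: Q4=0; energy lost=25.600
Op 3: CLOSE 3-4: Q_total=0.00, C_total=7.00, V=0.00; Q3=0.00, Q4=0.00; dissipated=0.000
Final charges: Q1=6.00, Q2=13.00, Q3=0.00, Q4=0.00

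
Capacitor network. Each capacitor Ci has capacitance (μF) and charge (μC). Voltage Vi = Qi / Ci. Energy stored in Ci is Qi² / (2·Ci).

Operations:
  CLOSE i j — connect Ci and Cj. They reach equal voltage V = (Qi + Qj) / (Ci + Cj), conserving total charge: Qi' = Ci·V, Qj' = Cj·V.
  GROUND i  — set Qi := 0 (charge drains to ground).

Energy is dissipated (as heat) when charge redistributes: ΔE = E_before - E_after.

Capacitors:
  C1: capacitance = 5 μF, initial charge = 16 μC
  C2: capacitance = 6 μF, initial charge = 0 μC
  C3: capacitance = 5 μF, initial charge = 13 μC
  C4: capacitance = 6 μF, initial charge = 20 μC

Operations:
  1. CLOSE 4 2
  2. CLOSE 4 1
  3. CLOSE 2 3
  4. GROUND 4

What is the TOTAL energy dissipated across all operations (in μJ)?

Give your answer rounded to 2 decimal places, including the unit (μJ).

Answer: 37.82 μJ

Derivation:
Initial: C1(5μF, Q=16μC, V=3.20V), C2(6μF, Q=0μC, V=0.00V), C3(5μF, Q=13μC, V=2.60V), C4(6μF, Q=20μC, V=3.33V)
Op 1: CLOSE 4-2: Q_total=20.00, C_total=12.00, V=1.67; Q4=10.00, Q2=10.00; dissipated=16.667
Op 2: CLOSE 4-1: Q_total=26.00, C_total=11.00, V=2.36; Q4=14.18, Q1=11.82; dissipated=3.206
Op 3: CLOSE 2-3: Q_total=23.00, C_total=11.00, V=2.09; Q2=12.55, Q3=10.45; dissipated=1.188
Op 4: GROUND 4: Q4=0; energy lost=16.760
Total dissipated: 37.821 μJ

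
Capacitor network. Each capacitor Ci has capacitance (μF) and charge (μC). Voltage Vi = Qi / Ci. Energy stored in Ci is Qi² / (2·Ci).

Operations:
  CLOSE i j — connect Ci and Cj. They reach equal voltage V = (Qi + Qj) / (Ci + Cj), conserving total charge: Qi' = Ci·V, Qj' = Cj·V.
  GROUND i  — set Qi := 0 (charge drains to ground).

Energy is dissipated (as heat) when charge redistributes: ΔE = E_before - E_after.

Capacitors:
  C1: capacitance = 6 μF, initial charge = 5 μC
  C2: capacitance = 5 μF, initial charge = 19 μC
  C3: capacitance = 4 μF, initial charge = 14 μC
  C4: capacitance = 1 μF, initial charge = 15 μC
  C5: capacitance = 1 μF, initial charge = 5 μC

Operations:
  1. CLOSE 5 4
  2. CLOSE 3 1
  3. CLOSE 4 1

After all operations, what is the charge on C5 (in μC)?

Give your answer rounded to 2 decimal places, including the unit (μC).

Initial: C1(6μF, Q=5μC, V=0.83V), C2(5μF, Q=19μC, V=3.80V), C3(4μF, Q=14μC, V=3.50V), C4(1μF, Q=15μC, V=15.00V), C5(1μF, Q=5μC, V=5.00V)
Op 1: CLOSE 5-4: Q_total=20.00, C_total=2.00, V=10.00; Q5=10.00, Q4=10.00; dissipated=25.000
Op 2: CLOSE 3-1: Q_total=19.00, C_total=10.00, V=1.90; Q3=7.60, Q1=11.40; dissipated=8.533
Op 3: CLOSE 4-1: Q_total=21.40, C_total=7.00, V=3.06; Q4=3.06, Q1=18.34; dissipated=28.119
Final charges: Q1=18.34, Q2=19.00, Q3=7.60, Q4=3.06, Q5=10.00

Answer: 10.00 μC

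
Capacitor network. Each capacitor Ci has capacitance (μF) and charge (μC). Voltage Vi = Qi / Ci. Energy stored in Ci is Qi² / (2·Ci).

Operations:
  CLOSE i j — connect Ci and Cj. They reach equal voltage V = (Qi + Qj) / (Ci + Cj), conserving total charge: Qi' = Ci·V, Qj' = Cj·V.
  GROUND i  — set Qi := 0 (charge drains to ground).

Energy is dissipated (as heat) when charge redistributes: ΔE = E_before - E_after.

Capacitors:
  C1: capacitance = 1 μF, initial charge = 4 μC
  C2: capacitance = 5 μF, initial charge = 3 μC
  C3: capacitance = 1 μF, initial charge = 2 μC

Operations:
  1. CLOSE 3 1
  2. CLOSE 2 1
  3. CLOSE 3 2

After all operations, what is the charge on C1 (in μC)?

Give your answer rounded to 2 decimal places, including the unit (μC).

Initial: C1(1μF, Q=4μC, V=4.00V), C2(5μF, Q=3μC, V=0.60V), C3(1μF, Q=2μC, V=2.00V)
Op 1: CLOSE 3-1: Q_total=6.00, C_total=2.00, V=3.00; Q3=3.00, Q1=3.00; dissipated=1.000
Op 2: CLOSE 2-1: Q_total=6.00, C_total=6.00, V=1.00; Q2=5.00, Q1=1.00; dissipated=2.400
Op 3: CLOSE 3-2: Q_total=8.00, C_total=6.00, V=1.33; Q3=1.33, Q2=6.67; dissipated=1.667
Final charges: Q1=1.00, Q2=6.67, Q3=1.33

Answer: 1.00 μC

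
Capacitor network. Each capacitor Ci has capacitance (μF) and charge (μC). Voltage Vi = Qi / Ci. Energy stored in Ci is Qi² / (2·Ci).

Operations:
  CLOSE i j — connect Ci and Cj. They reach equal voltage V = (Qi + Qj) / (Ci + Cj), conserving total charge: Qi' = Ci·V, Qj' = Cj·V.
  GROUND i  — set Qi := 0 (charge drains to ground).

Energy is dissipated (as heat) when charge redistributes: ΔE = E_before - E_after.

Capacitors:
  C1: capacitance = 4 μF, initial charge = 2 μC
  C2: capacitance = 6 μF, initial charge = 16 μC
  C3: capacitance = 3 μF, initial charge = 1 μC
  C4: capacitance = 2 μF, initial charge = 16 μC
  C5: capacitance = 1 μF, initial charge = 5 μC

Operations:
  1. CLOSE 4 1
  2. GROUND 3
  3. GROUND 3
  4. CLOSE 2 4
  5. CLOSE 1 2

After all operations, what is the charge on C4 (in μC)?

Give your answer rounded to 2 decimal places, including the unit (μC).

Initial: C1(4μF, Q=2μC, V=0.50V), C2(6μF, Q=16μC, V=2.67V), C3(3μF, Q=1μC, V=0.33V), C4(2μF, Q=16μC, V=8.00V), C5(1μF, Q=5μC, V=5.00V)
Op 1: CLOSE 4-1: Q_total=18.00, C_total=6.00, V=3.00; Q4=6.00, Q1=12.00; dissipated=37.500
Op 2: GROUND 3: Q3=0; energy lost=0.167
Op 3: GROUND 3: Q3=0; energy lost=0.000
Op 4: CLOSE 2-4: Q_total=22.00, C_total=8.00, V=2.75; Q2=16.50, Q4=5.50; dissipated=0.083
Op 5: CLOSE 1-2: Q_total=28.50, C_total=10.00, V=2.85; Q1=11.40, Q2=17.10; dissipated=0.075
Final charges: Q1=11.40, Q2=17.10, Q3=0.00, Q4=5.50, Q5=5.00

Answer: 5.50 μC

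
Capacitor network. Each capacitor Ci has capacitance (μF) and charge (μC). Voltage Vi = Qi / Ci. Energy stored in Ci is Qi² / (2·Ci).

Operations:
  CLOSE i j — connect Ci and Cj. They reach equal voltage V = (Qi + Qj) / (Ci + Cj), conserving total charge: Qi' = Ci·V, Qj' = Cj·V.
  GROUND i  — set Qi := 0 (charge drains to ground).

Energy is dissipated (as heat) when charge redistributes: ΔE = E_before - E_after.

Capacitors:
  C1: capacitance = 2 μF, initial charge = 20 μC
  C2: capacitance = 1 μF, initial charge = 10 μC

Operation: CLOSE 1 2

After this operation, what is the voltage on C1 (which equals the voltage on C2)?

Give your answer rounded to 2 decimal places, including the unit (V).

Answer: 10.00 V

Derivation:
Initial: C1(2μF, Q=20μC, V=10.00V), C2(1μF, Q=10μC, V=10.00V)
Op 1: CLOSE 1-2: Q_total=30.00, C_total=3.00, V=10.00; Q1=20.00, Q2=10.00; dissipated=0.000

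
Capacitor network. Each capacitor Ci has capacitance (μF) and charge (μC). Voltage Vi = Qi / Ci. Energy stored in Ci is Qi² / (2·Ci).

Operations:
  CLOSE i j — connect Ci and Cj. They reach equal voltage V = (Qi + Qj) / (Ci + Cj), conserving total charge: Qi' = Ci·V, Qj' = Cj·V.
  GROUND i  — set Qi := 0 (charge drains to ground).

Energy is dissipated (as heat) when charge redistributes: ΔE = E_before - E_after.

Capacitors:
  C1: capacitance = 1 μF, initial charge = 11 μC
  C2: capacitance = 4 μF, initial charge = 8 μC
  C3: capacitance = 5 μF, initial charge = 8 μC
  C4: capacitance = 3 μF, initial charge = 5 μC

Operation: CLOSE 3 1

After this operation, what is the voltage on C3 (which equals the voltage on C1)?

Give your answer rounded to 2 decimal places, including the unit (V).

Answer: 3.17 V

Derivation:
Initial: C1(1μF, Q=11μC, V=11.00V), C2(4μF, Q=8μC, V=2.00V), C3(5μF, Q=8μC, V=1.60V), C4(3μF, Q=5μC, V=1.67V)
Op 1: CLOSE 3-1: Q_total=19.00, C_total=6.00, V=3.17; Q3=15.83, Q1=3.17; dissipated=36.817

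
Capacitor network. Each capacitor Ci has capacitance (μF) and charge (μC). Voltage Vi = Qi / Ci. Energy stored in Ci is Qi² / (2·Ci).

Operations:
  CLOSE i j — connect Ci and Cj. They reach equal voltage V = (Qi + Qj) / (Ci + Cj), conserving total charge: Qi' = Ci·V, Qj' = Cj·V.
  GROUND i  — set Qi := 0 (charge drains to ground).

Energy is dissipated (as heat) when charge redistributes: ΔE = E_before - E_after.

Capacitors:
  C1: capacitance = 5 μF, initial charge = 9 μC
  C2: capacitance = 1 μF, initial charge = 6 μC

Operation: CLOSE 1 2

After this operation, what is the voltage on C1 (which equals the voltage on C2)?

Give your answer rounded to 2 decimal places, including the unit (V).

Initial: C1(5μF, Q=9μC, V=1.80V), C2(1μF, Q=6μC, V=6.00V)
Op 1: CLOSE 1-2: Q_total=15.00, C_total=6.00, V=2.50; Q1=12.50, Q2=2.50; dissipated=7.350

Answer: 2.50 V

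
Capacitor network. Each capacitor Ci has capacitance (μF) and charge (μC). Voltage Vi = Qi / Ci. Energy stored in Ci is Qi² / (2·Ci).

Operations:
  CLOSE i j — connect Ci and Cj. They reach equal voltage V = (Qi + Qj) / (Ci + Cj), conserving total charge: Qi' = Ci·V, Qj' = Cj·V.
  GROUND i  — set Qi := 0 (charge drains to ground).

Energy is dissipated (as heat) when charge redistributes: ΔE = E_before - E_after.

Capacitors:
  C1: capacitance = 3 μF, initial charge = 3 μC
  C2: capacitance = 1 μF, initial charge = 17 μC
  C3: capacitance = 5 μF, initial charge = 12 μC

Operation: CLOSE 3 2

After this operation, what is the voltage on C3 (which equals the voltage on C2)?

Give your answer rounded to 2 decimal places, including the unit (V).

Initial: C1(3μF, Q=3μC, V=1.00V), C2(1μF, Q=17μC, V=17.00V), C3(5μF, Q=12μC, V=2.40V)
Op 1: CLOSE 3-2: Q_total=29.00, C_total=6.00, V=4.83; Q3=24.17, Q2=4.83; dissipated=88.817

Answer: 4.83 V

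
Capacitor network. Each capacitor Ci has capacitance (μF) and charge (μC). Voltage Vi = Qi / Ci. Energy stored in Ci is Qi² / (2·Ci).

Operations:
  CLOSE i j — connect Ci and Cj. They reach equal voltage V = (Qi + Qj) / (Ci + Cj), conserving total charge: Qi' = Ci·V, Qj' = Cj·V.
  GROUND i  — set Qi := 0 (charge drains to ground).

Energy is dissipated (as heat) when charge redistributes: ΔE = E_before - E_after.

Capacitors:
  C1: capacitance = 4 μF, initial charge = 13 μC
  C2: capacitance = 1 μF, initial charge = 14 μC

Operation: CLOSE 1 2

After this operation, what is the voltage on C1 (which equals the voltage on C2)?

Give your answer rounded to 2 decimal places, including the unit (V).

Initial: C1(4μF, Q=13μC, V=3.25V), C2(1μF, Q=14μC, V=14.00V)
Op 1: CLOSE 1-2: Q_total=27.00, C_total=5.00, V=5.40; Q1=21.60, Q2=5.40; dissipated=46.225

Answer: 5.40 V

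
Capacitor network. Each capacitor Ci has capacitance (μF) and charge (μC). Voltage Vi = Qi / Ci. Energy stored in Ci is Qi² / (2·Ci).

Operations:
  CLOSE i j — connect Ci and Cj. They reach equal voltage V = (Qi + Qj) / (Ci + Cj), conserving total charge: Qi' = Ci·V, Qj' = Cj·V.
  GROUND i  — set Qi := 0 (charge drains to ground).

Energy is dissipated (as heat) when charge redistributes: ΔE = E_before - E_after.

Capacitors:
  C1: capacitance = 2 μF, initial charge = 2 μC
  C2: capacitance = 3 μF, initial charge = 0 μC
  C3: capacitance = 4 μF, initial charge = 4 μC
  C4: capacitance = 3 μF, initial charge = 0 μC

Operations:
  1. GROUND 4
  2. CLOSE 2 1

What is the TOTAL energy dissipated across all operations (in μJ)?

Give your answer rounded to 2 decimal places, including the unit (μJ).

Answer: 0.60 μJ

Derivation:
Initial: C1(2μF, Q=2μC, V=1.00V), C2(3μF, Q=0μC, V=0.00V), C3(4μF, Q=4μC, V=1.00V), C4(3μF, Q=0μC, V=0.00V)
Op 1: GROUND 4: Q4=0; energy lost=0.000
Op 2: CLOSE 2-1: Q_total=2.00, C_total=5.00, V=0.40; Q2=1.20, Q1=0.80; dissipated=0.600
Total dissipated: 0.600 μJ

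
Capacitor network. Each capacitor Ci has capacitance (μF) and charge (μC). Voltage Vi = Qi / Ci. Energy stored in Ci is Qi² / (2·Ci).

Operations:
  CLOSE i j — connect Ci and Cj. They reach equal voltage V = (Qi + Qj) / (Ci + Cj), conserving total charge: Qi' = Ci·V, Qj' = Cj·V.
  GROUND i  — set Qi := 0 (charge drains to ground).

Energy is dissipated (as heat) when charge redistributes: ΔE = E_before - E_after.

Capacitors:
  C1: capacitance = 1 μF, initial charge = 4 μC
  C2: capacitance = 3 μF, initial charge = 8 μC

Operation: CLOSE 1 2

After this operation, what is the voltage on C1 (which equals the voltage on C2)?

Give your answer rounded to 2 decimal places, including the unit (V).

Answer: 3.00 V

Derivation:
Initial: C1(1μF, Q=4μC, V=4.00V), C2(3μF, Q=8μC, V=2.67V)
Op 1: CLOSE 1-2: Q_total=12.00, C_total=4.00, V=3.00; Q1=3.00, Q2=9.00; dissipated=0.667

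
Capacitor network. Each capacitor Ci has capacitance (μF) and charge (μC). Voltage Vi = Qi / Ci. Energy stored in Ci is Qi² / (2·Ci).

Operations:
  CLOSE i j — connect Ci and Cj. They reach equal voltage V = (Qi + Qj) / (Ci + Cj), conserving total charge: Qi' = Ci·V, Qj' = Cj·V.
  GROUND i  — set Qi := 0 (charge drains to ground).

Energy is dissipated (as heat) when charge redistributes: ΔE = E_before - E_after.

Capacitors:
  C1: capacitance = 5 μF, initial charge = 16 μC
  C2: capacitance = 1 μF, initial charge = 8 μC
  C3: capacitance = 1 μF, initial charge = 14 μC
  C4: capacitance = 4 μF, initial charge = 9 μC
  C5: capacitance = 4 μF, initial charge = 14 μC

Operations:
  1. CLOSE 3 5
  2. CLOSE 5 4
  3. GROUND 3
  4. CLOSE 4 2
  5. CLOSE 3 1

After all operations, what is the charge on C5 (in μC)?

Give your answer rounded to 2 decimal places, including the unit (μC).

Initial: C1(5μF, Q=16μC, V=3.20V), C2(1μF, Q=8μC, V=8.00V), C3(1μF, Q=14μC, V=14.00V), C4(4μF, Q=9μC, V=2.25V), C5(4μF, Q=14μC, V=3.50V)
Op 1: CLOSE 3-5: Q_total=28.00, C_total=5.00, V=5.60; Q3=5.60, Q5=22.40; dissipated=44.100
Op 2: CLOSE 5-4: Q_total=31.40, C_total=8.00, V=3.92; Q5=15.70, Q4=15.70; dissipated=11.223
Op 3: GROUND 3: Q3=0; energy lost=15.680
Op 4: CLOSE 4-2: Q_total=23.70, C_total=5.00, V=4.74; Q4=18.96, Q2=4.74; dissipated=6.642
Op 5: CLOSE 3-1: Q_total=16.00, C_total=6.00, V=2.67; Q3=2.67, Q1=13.33; dissipated=4.267
Final charges: Q1=13.33, Q2=4.74, Q3=2.67, Q4=18.96, Q5=15.70

Answer: 15.70 μC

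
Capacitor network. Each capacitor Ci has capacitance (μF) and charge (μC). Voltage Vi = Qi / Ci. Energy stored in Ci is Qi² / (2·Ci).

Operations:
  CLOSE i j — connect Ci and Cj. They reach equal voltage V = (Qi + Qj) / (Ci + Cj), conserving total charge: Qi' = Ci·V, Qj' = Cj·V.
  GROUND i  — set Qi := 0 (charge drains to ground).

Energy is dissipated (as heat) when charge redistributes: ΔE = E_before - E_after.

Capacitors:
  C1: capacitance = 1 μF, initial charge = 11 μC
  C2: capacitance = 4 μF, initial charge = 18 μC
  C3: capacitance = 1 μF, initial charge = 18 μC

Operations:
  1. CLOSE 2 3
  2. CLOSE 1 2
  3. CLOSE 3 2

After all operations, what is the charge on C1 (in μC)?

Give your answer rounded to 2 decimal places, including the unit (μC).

Answer: 7.96 μC

Derivation:
Initial: C1(1μF, Q=11μC, V=11.00V), C2(4μF, Q=18μC, V=4.50V), C3(1μF, Q=18μC, V=18.00V)
Op 1: CLOSE 2-3: Q_total=36.00, C_total=5.00, V=7.20; Q2=28.80, Q3=7.20; dissipated=72.900
Op 2: CLOSE 1-2: Q_total=39.80, C_total=5.00, V=7.96; Q1=7.96, Q2=31.84; dissipated=5.776
Op 3: CLOSE 3-2: Q_total=39.04, C_total=5.00, V=7.81; Q3=7.81, Q2=31.23; dissipated=0.231
Final charges: Q1=7.96, Q2=31.23, Q3=7.81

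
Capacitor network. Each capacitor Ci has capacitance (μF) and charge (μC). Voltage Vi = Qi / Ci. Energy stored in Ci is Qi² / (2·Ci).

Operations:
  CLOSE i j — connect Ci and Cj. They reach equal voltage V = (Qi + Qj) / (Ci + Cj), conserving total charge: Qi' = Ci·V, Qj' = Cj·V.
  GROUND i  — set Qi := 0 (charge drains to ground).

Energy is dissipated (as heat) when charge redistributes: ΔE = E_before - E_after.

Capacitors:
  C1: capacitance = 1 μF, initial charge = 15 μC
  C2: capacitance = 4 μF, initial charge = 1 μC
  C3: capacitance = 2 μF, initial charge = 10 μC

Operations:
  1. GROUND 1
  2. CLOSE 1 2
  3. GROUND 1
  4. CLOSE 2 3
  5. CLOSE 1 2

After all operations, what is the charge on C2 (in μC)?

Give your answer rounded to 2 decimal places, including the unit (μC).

Answer: 5.76 μC

Derivation:
Initial: C1(1μF, Q=15μC, V=15.00V), C2(4μF, Q=1μC, V=0.25V), C3(2μF, Q=10μC, V=5.00V)
Op 1: GROUND 1: Q1=0; energy lost=112.500
Op 2: CLOSE 1-2: Q_total=1.00, C_total=5.00, V=0.20; Q1=0.20, Q2=0.80; dissipated=0.025
Op 3: GROUND 1: Q1=0; energy lost=0.020
Op 4: CLOSE 2-3: Q_total=10.80, C_total=6.00, V=1.80; Q2=7.20, Q3=3.60; dissipated=15.360
Op 5: CLOSE 1-2: Q_total=7.20, C_total=5.00, V=1.44; Q1=1.44, Q2=5.76; dissipated=1.296
Final charges: Q1=1.44, Q2=5.76, Q3=3.60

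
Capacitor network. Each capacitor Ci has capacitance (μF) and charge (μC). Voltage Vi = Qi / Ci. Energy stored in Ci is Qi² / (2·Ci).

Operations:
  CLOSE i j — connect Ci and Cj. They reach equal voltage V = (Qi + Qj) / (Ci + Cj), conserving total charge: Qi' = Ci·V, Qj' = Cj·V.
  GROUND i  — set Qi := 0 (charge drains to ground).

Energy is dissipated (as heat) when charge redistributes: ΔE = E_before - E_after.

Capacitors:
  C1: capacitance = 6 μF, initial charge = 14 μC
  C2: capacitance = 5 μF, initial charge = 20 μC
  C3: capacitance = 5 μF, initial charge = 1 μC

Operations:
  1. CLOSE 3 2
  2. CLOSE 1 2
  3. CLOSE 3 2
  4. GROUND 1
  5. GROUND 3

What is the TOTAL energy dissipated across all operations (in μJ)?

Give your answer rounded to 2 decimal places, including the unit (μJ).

Initial: C1(6μF, Q=14μC, V=2.33V), C2(5μF, Q=20μC, V=4.00V), C3(5μF, Q=1μC, V=0.20V)
Op 1: CLOSE 3-2: Q_total=21.00, C_total=10.00, V=2.10; Q3=10.50, Q2=10.50; dissipated=18.050
Op 2: CLOSE 1-2: Q_total=24.50, C_total=11.00, V=2.23; Q1=13.36, Q2=11.14; dissipated=0.074
Op 3: CLOSE 3-2: Q_total=21.64, C_total=10.00, V=2.16; Q3=10.82, Q2=10.82; dissipated=0.020
Op 4: GROUND 1: Q1=0; energy lost=14.882
Op 5: GROUND 3: Q3=0; energy lost=11.703
Total dissipated: 44.730 μJ

Answer: 44.73 μJ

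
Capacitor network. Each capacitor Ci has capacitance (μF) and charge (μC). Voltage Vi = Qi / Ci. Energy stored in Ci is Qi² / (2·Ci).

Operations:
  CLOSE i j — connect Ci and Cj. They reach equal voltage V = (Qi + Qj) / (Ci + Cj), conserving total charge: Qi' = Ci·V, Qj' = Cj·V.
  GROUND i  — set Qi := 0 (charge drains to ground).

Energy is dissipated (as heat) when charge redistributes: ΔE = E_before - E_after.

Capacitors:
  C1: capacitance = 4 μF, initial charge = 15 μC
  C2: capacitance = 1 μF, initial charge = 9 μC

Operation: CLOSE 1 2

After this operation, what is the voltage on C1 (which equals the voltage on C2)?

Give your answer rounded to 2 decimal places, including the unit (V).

Answer: 4.80 V

Derivation:
Initial: C1(4μF, Q=15μC, V=3.75V), C2(1μF, Q=9μC, V=9.00V)
Op 1: CLOSE 1-2: Q_total=24.00, C_total=5.00, V=4.80; Q1=19.20, Q2=4.80; dissipated=11.025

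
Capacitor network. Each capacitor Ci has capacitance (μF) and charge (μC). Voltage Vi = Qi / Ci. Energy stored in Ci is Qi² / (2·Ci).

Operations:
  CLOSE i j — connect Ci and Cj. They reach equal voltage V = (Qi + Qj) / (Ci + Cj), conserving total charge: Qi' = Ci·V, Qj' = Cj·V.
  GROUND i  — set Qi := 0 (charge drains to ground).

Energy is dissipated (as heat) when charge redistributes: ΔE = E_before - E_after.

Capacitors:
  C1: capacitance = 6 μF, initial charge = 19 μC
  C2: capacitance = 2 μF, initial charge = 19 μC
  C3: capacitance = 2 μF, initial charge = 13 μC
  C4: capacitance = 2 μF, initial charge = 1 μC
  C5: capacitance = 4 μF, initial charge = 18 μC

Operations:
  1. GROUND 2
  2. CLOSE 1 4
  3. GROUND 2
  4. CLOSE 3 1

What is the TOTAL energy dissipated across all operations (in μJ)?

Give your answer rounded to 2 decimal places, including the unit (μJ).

Initial: C1(6μF, Q=19μC, V=3.17V), C2(2μF, Q=19μC, V=9.50V), C3(2μF, Q=13μC, V=6.50V), C4(2μF, Q=1μC, V=0.50V), C5(4μF, Q=18μC, V=4.50V)
Op 1: GROUND 2: Q2=0; energy lost=90.250
Op 2: CLOSE 1-4: Q_total=20.00, C_total=8.00, V=2.50; Q1=15.00, Q4=5.00; dissipated=5.333
Op 3: GROUND 2: Q2=0; energy lost=0.000
Op 4: CLOSE 3-1: Q_total=28.00, C_total=8.00, V=3.50; Q3=7.00, Q1=21.00; dissipated=12.000
Total dissipated: 107.583 μJ

Answer: 107.58 μJ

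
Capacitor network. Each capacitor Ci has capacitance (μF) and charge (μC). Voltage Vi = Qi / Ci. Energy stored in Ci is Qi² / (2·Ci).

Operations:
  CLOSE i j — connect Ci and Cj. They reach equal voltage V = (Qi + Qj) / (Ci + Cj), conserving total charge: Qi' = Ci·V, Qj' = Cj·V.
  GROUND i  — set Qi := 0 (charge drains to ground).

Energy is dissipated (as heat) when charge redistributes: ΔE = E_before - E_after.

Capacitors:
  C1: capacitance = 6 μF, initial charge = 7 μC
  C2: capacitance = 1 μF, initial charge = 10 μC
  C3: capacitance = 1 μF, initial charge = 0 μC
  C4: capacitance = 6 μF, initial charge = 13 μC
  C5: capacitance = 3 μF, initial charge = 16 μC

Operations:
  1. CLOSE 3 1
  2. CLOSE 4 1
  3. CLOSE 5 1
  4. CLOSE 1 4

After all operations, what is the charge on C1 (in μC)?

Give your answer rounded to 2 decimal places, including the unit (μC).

Initial: C1(6μF, Q=7μC, V=1.17V), C2(1μF, Q=10μC, V=10.00V), C3(1μF, Q=0μC, V=0.00V), C4(6μF, Q=13μC, V=2.17V), C5(3μF, Q=16μC, V=5.33V)
Op 1: CLOSE 3-1: Q_total=7.00, C_total=7.00, V=1.00; Q3=1.00, Q1=6.00; dissipated=0.583
Op 2: CLOSE 4-1: Q_total=19.00, C_total=12.00, V=1.58; Q4=9.50, Q1=9.50; dissipated=2.042
Op 3: CLOSE 5-1: Q_total=25.50, C_total=9.00, V=2.83; Q5=8.50, Q1=17.00; dissipated=14.062
Op 4: CLOSE 1-4: Q_total=26.50, C_total=12.00, V=2.21; Q1=13.25, Q4=13.25; dissipated=2.344
Final charges: Q1=13.25, Q2=10.00, Q3=1.00, Q4=13.25, Q5=8.50

Answer: 13.25 μC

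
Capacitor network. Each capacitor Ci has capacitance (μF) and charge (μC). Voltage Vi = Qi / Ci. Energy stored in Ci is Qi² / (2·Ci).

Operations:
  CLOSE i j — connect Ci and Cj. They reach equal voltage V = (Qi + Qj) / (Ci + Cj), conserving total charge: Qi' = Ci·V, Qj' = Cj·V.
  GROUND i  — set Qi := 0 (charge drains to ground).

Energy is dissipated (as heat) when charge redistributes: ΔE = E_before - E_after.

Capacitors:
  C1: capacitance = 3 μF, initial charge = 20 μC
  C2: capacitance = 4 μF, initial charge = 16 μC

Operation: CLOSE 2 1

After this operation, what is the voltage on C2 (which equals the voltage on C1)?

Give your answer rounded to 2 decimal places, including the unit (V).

Initial: C1(3μF, Q=20μC, V=6.67V), C2(4μF, Q=16μC, V=4.00V)
Op 1: CLOSE 2-1: Q_total=36.00, C_total=7.00, V=5.14; Q2=20.57, Q1=15.43; dissipated=6.095

Answer: 5.14 V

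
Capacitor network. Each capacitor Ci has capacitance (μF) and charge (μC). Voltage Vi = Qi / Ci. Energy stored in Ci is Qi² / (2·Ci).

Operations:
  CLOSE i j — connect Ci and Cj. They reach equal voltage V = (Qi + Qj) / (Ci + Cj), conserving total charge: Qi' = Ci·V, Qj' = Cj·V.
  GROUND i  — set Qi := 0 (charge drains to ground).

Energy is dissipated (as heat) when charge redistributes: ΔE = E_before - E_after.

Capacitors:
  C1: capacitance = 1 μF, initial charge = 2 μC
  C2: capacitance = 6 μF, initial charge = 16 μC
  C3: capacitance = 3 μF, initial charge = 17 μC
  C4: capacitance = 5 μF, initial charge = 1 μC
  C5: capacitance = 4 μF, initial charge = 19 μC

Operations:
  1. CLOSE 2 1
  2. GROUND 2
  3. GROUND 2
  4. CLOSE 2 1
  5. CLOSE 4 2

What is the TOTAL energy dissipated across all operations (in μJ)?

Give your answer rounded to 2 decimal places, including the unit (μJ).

Initial: C1(1μF, Q=2μC, V=2.00V), C2(6μF, Q=16μC, V=2.67V), C3(3μF, Q=17μC, V=5.67V), C4(5μF, Q=1μC, V=0.20V), C5(4μF, Q=19μC, V=4.75V)
Op 1: CLOSE 2-1: Q_total=18.00, C_total=7.00, V=2.57; Q2=15.43, Q1=2.57; dissipated=0.190
Op 2: GROUND 2: Q2=0; energy lost=19.837
Op 3: GROUND 2: Q2=0; energy lost=0.000
Op 4: CLOSE 2-1: Q_total=2.57, C_total=7.00, V=0.37; Q2=2.20, Q1=0.37; dissipated=2.834
Op 5: CLOSE 4-2: Q_total=3.20, C_total=11.00, V=0.29; Q4=1.46, Q2=1.75; dissipated=0.038
Total dissipated: 22.899 μJ

Answer: 22.90 μJ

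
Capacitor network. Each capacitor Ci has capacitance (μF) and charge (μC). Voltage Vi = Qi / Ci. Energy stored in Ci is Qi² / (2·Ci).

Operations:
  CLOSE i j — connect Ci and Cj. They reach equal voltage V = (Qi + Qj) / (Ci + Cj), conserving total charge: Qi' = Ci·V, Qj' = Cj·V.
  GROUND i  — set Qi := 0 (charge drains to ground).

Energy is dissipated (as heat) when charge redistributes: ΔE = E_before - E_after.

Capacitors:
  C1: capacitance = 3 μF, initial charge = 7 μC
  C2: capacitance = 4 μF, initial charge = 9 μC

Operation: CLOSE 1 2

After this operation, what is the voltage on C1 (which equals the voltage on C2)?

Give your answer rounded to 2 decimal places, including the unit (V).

Initial: C1(3μF, Q=7μC, V=2.33V), C2(4μF, Q=9μC, V=2.25V)
Op 1: CLOSE 1-2: Q_total=16.00, C_total=7.00, V=2.29; Q1=6.86, Q2=9.14; dissipated=0.006

Answer: 2.29 V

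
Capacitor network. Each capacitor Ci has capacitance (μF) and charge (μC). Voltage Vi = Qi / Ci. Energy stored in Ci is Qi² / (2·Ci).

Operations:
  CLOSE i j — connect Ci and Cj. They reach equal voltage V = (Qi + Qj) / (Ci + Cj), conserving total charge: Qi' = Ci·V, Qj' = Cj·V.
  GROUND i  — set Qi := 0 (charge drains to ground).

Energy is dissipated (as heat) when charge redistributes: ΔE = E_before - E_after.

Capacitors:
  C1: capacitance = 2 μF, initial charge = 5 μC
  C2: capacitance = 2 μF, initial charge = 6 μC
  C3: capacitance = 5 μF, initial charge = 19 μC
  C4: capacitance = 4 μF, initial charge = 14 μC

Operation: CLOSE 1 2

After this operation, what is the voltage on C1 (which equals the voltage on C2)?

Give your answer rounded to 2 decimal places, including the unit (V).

Answer: 2.75 V

Derivation:
Initial: C1(2μF, Q=5μC, V=2.50V), C2(2μF, Q=6μC, V=3.00V), C3(5μF, Q=19μC, V=3.80V), C4(4μF, Q=14μC, V=3.50V)
Op 1: CLOSE 1-2: Q_total=11.00, C_total=4.00, V=2.75; Q1=5.50, Q2=5.50; dissipated=0.125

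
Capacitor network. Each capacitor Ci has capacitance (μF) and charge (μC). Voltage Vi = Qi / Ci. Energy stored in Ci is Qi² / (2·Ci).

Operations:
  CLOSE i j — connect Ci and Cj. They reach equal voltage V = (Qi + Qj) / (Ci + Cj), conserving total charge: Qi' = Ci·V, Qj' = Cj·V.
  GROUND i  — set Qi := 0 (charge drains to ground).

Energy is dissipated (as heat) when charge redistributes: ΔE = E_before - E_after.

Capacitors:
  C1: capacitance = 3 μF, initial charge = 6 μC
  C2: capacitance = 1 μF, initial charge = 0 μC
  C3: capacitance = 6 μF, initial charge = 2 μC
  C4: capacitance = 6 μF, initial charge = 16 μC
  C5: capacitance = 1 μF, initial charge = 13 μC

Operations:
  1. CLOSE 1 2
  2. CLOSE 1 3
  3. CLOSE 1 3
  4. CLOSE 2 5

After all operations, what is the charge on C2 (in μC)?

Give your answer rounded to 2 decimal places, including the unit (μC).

Answer: 7.25 μC

Derivation:
Initial: C1(3μF, Q=6μC, V=2.00V), C2(1μF, Q=0μC, V=0.00V), C3(6μF, Q=2μC, V=0.33V), C4(6μF, Q=16μC, V=2.67V), C5(1μF, Q=13μC, V=13.00V)
Op 1: CLOSE 1-2: Q_total=6.00, C_total=4.00, V=1.50; Q1=4.50, Q2=1.50; dissipated=1.500
Op 2: CLOSE 1-3: Q_total=6.50, C_total=9.00, V=0.72; Q1=2.17, Q3=4.33; dissipated=1.361
Op 3: CLOSE 1-3: Q_total=6.50, C_total=9.00, V=0.72; Q1=2.17, Q3=4.33; dissipated=0.000
Op 4: CLOSE 2-5: Q_total=14.50, C_total=2.00, V=7.25; Q2=7.25, Q5=7.25; dissipated=33.062
Final charges: Q1=2.17, Q2=7.25, Q3=4.33, Q4=16.00, Q5=7.25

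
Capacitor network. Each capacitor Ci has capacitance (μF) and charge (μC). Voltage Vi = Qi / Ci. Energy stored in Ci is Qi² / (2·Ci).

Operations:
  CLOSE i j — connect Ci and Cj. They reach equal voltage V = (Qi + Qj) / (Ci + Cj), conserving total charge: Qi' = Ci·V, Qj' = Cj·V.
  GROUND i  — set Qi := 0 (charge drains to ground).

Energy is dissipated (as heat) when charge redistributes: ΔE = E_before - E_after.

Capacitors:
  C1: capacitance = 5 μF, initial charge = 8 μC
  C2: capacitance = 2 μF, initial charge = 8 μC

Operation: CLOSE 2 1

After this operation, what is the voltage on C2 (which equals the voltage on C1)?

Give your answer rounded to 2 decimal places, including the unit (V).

Answer: 2.29 V

Derivation:
Initial: C1(5μF, Q=8μC, V=1.60V), C2(2μF, Q=8μC, V=4.00V)
Op 1: CLOSE 2-1: Q_total=16.00, C_total=7.00, V=2.29; Q2=4.57, Q1=11.43; dissipated=4.114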